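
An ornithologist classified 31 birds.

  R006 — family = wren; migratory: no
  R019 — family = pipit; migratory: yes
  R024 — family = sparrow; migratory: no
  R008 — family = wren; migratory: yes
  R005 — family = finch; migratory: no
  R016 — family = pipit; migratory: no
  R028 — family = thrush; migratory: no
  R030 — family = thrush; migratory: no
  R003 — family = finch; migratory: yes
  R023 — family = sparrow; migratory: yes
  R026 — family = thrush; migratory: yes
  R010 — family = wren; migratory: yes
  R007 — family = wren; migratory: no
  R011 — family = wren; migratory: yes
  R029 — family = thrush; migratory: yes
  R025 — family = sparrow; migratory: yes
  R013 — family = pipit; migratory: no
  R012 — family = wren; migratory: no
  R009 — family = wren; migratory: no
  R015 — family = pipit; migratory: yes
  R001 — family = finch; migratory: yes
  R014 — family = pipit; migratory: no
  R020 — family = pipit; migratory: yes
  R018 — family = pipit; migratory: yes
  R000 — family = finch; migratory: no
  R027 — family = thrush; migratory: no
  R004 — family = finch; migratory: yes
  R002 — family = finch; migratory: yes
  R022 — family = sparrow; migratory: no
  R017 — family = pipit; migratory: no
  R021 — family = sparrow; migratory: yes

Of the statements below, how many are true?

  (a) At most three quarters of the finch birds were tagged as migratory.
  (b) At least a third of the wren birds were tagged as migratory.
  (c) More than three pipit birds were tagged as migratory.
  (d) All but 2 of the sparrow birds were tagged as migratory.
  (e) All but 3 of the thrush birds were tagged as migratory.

5

(a) finch: |A| = 6, |A ∩ B| = 4; needs |A ∩ B| / |A| ≤ 3/4 — true.
(b) wren: |A| = 7, |A ∩ B| = 3; needs |A ∩ B| / |A| ≥ 1/3 — true.
(c) pipit: |A| = 8, |A ∩ B| = 4; needs |A ∩ B| > 3 — true.
(d) sparrow: |A| = 5, |A ∩ B| = 3; needs |A ∖ B| = 2 — true.
(e) thrush: |A| = 5, |A ∩ B| = 2; needs |A ∖ B| = 3 — true.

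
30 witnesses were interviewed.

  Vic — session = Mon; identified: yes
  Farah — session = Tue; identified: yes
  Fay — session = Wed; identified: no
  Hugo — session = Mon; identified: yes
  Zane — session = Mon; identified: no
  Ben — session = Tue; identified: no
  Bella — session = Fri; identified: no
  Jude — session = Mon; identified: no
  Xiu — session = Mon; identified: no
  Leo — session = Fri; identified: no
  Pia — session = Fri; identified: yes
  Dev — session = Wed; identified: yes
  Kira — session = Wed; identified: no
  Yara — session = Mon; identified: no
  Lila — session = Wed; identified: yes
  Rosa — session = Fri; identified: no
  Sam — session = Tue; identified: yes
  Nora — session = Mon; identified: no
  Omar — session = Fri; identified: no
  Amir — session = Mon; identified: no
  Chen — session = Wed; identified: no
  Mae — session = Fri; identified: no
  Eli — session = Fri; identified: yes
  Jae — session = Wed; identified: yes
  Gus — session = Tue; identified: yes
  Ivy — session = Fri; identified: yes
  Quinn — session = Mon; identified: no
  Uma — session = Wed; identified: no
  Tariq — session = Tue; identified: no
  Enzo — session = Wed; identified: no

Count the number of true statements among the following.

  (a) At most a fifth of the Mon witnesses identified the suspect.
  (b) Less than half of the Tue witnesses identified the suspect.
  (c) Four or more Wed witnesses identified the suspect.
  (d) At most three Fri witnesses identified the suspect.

1

(a) Mon: |A| = 9, |A ∩ B| = 2; needs |A ∩ B| / |A| ≤ 1/5 — false.
(b) Tue: |A| = 5, |A ∩ B| = 3; needs |A ∩ B| < |A ∖ B| — false.
(c) Wed: |A| = 8, |A ∩ B| = 3; needs |A ∩ B| ≥ 4 — false.
(d) Fri: |A| = 8, |A ∩ B| = 3; needs |A ∩ B| ≤ 3 — true.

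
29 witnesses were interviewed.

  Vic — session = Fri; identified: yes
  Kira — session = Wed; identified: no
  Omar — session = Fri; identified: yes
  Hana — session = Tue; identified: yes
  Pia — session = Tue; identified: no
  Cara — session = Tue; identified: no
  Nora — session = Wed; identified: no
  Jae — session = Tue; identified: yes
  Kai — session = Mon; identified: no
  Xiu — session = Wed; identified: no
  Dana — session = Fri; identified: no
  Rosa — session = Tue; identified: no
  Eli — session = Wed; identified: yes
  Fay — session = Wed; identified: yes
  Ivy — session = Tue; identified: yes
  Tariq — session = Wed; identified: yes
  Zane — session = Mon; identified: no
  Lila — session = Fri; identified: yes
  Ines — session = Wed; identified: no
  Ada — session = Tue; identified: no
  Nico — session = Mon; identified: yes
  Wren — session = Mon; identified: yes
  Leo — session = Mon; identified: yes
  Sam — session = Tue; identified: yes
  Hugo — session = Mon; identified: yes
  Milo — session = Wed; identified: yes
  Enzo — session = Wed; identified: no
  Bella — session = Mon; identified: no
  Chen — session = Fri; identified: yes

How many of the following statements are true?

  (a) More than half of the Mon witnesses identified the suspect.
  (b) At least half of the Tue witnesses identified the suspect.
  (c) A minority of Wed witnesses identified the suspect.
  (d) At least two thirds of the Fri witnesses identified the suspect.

4

(a) Mon: |A| = 7, |A ∩ B| = 4; needs |A ∩ B| > |A ∖ B| — true.
(b) Tue: |A| = 8, |A ∩ B| = 4; needs |A ∩ B| ≥ |A ∖ B| — true.
(c) Wed: |A| = 9, |A ∩ B| = 4; needs |A ∩ B| < |A ∖ B| — true.
(d) Fri: |A| = 5, |A ∩ B| = 4; needs |A ∩ B| / |A| ≥ 2/3 — true.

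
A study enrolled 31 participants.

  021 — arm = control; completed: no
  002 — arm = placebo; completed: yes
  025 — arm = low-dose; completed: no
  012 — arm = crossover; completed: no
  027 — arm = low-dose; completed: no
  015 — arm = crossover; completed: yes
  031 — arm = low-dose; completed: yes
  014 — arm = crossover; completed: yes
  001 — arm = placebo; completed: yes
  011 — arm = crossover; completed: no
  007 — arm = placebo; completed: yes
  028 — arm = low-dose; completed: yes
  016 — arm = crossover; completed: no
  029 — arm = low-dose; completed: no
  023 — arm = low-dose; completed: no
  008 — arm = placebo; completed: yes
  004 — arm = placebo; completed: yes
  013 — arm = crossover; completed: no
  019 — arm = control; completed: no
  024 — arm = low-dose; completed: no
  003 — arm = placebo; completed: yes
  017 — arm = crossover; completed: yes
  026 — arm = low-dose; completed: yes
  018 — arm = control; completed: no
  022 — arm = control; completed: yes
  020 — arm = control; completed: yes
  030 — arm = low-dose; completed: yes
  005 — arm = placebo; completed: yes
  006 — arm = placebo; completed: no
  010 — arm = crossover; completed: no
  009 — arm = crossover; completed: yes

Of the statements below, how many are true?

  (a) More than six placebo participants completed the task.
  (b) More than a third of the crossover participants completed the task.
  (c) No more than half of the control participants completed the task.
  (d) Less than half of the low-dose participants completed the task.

4

(a) placebo: |A| = 8, |A ∩ B| = 7; needs |A ∩ B| > 6 — true.
(b) crossover: |A| = 9, |A ∩ B| = 4; needs |A ∩ B| / |A| > 1/3 — true.
(c) control: |A| = 5, |A ∩ B| = 2; needs |A ∩ B| ≤ |A ∖ B| — true.
(d) low-dose: |A| = 9, |A ∩ B| = 4; needs |A ∩ B| < |A ∖ B| — true.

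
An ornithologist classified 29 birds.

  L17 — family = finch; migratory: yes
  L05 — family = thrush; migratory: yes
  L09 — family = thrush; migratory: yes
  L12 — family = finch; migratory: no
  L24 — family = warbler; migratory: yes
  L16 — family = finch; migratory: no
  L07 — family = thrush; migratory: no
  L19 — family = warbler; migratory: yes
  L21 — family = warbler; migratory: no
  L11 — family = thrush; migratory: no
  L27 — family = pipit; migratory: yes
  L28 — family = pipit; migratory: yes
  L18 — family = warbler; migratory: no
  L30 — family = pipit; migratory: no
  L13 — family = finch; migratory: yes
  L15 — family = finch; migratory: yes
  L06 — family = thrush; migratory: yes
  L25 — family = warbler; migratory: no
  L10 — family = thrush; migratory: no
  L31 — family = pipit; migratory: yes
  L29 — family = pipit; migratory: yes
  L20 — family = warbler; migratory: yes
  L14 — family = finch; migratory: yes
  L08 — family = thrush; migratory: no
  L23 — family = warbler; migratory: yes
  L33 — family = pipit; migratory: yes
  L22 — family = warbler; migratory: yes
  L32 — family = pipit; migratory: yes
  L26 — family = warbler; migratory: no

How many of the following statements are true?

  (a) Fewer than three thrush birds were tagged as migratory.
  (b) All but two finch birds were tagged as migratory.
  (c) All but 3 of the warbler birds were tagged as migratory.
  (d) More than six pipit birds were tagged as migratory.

1

(a) thrush: |A| = 7, |A ∩ B| = 3; needs |A ∩ B| < 3 — false.
(b) finch: |A| = 6, |A ∩ B| = 4; needs |A ∖ B| = 2 — true.
(c) warbler: |A| = 9, |A ∩ B| = 5; needs |A ∖ B| = 3 — false.
(d) pipit: |A| = 7, |A ∩ B| = 6; needs |A ∩ B| > 6 — false.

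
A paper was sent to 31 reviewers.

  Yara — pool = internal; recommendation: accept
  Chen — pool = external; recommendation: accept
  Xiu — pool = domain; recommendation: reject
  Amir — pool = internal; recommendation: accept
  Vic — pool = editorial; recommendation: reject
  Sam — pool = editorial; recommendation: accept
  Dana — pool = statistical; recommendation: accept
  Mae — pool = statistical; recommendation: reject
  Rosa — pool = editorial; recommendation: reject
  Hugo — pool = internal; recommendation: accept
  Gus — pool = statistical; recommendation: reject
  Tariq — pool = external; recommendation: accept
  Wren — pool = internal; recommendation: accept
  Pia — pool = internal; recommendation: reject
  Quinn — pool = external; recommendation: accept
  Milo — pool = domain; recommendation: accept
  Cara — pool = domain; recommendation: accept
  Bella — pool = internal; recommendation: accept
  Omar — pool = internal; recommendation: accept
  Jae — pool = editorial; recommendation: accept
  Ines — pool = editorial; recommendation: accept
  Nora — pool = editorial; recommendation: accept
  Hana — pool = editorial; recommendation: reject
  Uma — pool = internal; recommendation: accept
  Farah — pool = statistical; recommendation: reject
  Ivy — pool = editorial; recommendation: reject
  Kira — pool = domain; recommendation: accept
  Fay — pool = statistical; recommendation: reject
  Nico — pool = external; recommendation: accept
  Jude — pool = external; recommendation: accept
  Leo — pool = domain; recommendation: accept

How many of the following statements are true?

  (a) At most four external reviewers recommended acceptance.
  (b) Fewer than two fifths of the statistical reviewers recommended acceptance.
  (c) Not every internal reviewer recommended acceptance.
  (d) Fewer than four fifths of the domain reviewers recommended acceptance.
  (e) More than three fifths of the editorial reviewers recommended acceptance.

2

(a) external: |A| = 5, |A ∩ B| = 5; needs |A ∩ B| ≤ 4 — false.
(b) statistical: |A| = 5, |A ∩ B| = 1; needs |A ∩ B| / |A| < 2/5 — true.
(c) internal: |A| = 8, |A ∩ B| = 7; needs A ⊄ B (|A ∖ B| ≥ 1) — true.
(d) domain: |A| = 5, |A ∩ B| = 4; needs |A ∩ B| / |A| < 4/5 — false.
(e) editorial: |A| = 8, |A ∩ B| = 4; needs |A ∩ B| / |A| > 3/5 — false.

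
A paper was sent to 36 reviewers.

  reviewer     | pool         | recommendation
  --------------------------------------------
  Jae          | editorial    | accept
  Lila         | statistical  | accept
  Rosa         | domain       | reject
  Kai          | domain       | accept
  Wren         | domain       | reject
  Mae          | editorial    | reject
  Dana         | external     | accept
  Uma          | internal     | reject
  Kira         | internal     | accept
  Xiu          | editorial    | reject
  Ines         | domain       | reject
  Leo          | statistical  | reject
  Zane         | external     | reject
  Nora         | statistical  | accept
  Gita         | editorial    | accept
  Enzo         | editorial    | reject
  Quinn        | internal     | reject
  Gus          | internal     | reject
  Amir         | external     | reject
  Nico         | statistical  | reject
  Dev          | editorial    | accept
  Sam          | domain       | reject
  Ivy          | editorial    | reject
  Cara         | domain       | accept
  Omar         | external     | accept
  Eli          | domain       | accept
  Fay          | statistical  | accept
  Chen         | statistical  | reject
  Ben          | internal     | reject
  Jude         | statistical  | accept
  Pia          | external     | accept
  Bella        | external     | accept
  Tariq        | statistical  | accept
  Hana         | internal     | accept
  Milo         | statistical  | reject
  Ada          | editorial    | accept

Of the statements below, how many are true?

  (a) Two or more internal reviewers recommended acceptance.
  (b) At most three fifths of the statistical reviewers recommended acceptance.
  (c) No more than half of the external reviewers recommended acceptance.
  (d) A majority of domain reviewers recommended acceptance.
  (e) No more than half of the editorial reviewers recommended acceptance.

(a) internal: |A| = 6, |A ∩ B| = 2; needs |A ∩ B| ≥ 2 — true.
(b) statistical: |A| = 9, |A ∩ B| = 5; needs |A ∩ B| / |A| ≤ 3/5 — true.
(c) external: |A| = 6, |A ∩ B| = 4; needs |A ∩ B| ≤ |A ∖ B| — false.
(d) domain: |A| = 7, |A ∩ B| = 3; needs |A ∩ B| > |A ∖ B| — false.
(e) editorial: |A| = 8, |A ∩ B| = 4; needs |A ∩ B| ≤ |A ∖ B| — true.

3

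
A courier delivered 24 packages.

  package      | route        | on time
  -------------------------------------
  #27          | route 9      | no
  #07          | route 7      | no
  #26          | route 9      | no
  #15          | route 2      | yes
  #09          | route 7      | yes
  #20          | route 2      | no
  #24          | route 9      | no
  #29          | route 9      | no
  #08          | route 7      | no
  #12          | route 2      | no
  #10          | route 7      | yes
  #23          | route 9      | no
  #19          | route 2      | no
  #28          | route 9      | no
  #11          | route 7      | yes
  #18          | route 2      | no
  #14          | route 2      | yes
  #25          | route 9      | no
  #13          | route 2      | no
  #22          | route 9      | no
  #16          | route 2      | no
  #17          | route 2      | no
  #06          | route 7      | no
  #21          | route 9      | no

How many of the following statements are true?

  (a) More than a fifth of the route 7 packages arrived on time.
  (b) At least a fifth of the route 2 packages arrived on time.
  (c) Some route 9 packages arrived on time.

2

(a) route 7: |A| = 6, |A ∩ B| = 3; needs |A ∩ B| / |A| > 1/5 — true.
(b) route 2: |A| = 9, |A ∩ B| = 2; needs |A ∩ B| / |A| ≥ 1/5 — true.
(c) route 9: |A| = 9, |A ∩ B| = 0; needs A ∩ B ≠ ∅ (|A ∩ B| ≥ 1) — false.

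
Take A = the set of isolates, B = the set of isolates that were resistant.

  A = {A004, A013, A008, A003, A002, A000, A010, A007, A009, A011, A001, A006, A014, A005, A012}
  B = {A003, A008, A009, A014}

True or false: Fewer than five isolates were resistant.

True

The determiner here denotes the relation: |A ∩ B| < 5.
|A| = 15, |A ∩ B| = 4, |A ∖ B| = 11.
|A ∩ B| = 4, so the statement is true.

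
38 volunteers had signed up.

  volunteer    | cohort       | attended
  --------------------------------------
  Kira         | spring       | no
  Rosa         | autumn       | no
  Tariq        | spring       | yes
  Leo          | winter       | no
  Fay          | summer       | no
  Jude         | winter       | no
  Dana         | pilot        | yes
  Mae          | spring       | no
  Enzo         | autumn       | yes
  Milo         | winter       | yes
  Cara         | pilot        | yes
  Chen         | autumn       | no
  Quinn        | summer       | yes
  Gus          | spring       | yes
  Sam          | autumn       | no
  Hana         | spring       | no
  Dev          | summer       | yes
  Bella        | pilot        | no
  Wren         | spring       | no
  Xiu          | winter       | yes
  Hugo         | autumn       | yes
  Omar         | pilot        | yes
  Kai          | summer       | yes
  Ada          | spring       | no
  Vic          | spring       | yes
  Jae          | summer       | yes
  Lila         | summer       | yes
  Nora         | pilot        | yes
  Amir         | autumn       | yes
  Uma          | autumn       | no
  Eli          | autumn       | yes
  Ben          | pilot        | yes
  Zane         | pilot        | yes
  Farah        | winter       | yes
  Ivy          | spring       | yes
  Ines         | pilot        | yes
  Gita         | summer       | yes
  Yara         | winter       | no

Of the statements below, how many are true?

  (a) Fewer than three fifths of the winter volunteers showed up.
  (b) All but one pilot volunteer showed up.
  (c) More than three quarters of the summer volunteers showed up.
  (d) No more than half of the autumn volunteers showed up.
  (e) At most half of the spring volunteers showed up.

(a) winter: |A| = 6, |A ∩ B| = 3; needs |A ∩ B| / |A| < 3/5 — true.
(b) pilot: |A| = 8, |A ∩ B| = 7; needs |A ∖ B| = 1 — true.
(c) summer: |A| = 7, |A ∩ B| = 6; needs |A ∩ B| / |A| > 3/4 — true.
(d) autumn: |A| = 8, |A ∩ B| = 4; needs |A ∩ B| ≤ |A ∖ B| — true.
(e) spring: |A| = 9, |A ∩ B| = 4; needs |A ∩ B| ≤ |A ∖ B| — true.

5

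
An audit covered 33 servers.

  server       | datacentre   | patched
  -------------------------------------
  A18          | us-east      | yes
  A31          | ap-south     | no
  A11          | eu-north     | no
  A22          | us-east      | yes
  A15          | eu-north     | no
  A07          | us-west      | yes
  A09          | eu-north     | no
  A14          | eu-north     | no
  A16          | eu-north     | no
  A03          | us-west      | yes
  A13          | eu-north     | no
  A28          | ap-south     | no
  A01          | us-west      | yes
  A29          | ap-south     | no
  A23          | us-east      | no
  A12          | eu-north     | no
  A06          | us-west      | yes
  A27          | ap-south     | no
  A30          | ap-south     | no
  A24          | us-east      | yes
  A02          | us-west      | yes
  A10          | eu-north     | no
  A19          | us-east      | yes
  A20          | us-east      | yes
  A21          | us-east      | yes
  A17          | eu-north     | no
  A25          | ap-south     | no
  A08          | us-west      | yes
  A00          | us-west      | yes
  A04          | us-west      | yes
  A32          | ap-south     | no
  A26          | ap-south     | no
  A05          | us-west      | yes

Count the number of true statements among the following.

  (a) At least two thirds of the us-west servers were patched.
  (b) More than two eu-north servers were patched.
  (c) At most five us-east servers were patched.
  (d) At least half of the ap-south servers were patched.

(a) us-west: |A| = 9, |A ∩ B| = 9; needs |A ∩ B| / |A| ≥ 2/3 — true.
(b) eu-north: |A| = 9, |A ∩ B| = 0; needs |A ∩ B| > 2 — false.
(c) us-east: |A| = 7, |A ∩ B| = 6; needs |A ∩ B| ≤ 5 — false.
(d) ap-south: |A| = 8, |A ∩ B| = 0; needs |A ∩ B| ≥ |A ∖ B| — false.

1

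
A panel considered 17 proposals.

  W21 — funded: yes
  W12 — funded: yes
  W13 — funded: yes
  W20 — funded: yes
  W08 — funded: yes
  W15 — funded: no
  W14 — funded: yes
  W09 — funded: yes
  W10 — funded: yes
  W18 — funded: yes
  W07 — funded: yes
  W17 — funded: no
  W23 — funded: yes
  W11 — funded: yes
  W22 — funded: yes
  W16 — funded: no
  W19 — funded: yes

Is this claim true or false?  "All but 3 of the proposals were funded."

'All but 3 of the proposals were funded' holds iff |A ∖ B| = 3.
|A| = 17, |A ∩ B| = 14, |A ∖ B| = 3.
|A ∖ B| = 3, so the statement is true.

True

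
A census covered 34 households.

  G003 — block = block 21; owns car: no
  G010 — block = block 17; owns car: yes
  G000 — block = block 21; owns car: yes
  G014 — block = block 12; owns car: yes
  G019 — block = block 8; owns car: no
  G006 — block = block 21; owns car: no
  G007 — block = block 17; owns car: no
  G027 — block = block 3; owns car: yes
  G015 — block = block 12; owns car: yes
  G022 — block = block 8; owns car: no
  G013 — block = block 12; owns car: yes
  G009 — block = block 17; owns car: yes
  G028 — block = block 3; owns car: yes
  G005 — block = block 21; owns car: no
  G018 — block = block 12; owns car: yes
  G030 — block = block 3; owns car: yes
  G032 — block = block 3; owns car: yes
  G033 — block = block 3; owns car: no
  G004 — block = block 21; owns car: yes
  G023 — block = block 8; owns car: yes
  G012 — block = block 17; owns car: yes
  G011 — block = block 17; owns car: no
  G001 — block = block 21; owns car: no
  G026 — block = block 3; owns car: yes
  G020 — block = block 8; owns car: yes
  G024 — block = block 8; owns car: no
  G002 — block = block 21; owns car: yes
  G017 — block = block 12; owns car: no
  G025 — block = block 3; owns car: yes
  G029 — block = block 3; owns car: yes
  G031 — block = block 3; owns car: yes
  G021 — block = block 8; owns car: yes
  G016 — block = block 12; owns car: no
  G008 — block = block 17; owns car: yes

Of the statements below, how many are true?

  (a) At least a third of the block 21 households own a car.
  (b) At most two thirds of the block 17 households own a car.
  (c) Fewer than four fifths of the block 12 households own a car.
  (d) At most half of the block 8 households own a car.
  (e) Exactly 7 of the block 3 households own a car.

4

(a) block 21: |A| = 7, |A ∩ B| = 3; needs |A ∩ B| / |A| ≥ 1/3 — true.
(b) block 17: |A| = 6, |A ∩ B| = 4; needs |A ∩ B| / |A| ≤ 2/3 — true.
(c) block 12: |A| = 6, |A ∩ B| = 4; needs |A ∩ B| / |A| < 4/5 — true.
(d) block 8: |A| = 6, |A ∩ B| = 3; needs |A ∩ B| ≤ |A ∖ B| — true.
(e) block 3: |A| = 9, |A ∩ B| = 8; needs |A ∩ B| = 7 — false.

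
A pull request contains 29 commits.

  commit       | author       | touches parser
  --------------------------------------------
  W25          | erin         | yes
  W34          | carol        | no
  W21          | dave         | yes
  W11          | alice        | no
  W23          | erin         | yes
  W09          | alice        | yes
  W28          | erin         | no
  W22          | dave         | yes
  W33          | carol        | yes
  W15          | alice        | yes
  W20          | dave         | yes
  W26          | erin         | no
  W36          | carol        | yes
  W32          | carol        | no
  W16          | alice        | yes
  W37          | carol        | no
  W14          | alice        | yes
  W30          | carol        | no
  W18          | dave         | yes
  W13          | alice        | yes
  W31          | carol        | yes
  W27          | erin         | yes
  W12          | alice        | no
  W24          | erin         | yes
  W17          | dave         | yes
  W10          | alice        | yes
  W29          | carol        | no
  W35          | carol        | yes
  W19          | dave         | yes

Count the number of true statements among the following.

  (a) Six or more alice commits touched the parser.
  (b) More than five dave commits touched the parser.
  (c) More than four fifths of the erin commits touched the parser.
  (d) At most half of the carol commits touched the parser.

3

(a) alice: |A| = 8, |A ∩ B| = 6; needs |A ∩ B| ≥ 6 — true.
(b) dave: |A| = 6, |A ∩ B| = 6; needs |A ∩ B| > 5 — true.
(c) erin: |A| = 6, |A ∩ B| = 4; needs |A ∩ B| / |A| > 4/5 — false.
(d) carol: |A| = 9, |A ∩ B| = 4; needs |A ∩ B| ≤ |A ∖ B| — true.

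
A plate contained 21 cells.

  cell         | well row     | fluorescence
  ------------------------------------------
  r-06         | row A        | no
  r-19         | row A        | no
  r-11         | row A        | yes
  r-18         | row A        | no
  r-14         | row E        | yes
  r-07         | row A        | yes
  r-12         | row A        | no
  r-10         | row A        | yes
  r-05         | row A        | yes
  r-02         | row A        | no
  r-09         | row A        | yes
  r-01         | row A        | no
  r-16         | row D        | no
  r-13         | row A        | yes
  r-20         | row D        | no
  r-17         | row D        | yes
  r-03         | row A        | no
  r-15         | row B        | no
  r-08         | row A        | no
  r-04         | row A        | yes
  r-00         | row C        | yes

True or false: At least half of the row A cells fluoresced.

Truth condition: |A ∩ B| ≥ |A ∖ B|.
|A| = 15, |A ∩ B| = 7, |A ∖ B| = 8.
7 < 8, so the statement is false.

False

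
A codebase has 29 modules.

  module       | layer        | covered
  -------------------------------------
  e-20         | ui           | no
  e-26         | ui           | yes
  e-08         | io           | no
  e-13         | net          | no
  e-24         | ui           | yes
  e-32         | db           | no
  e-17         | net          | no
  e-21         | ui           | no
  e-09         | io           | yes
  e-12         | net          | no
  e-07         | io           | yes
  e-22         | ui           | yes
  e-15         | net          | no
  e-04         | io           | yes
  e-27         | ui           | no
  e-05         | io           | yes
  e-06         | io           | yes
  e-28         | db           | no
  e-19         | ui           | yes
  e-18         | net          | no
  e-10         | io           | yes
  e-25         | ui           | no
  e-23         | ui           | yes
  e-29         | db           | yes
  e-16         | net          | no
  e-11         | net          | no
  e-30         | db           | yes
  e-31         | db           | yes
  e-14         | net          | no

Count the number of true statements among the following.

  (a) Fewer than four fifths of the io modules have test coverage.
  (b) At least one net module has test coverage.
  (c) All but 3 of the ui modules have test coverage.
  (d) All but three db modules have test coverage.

0

(a) io: |A| = 7, |A ∩ B| = 6; needs |A ∩ B| / |A| < 4/5 — false.
(b) net: |A| = 8, |A ∩ B| = 0; needs A ∩ B ≠ ∅ (|A ∩ B| ≥ 1) — false.
(c) ui: |A| = 9, |A ∩ B| = 5; needs |A ∖ B| = 3 — false.
(d) db: |A| = 5, |A ∩ B| = 3; needs |A ∖ B| = 3 — false.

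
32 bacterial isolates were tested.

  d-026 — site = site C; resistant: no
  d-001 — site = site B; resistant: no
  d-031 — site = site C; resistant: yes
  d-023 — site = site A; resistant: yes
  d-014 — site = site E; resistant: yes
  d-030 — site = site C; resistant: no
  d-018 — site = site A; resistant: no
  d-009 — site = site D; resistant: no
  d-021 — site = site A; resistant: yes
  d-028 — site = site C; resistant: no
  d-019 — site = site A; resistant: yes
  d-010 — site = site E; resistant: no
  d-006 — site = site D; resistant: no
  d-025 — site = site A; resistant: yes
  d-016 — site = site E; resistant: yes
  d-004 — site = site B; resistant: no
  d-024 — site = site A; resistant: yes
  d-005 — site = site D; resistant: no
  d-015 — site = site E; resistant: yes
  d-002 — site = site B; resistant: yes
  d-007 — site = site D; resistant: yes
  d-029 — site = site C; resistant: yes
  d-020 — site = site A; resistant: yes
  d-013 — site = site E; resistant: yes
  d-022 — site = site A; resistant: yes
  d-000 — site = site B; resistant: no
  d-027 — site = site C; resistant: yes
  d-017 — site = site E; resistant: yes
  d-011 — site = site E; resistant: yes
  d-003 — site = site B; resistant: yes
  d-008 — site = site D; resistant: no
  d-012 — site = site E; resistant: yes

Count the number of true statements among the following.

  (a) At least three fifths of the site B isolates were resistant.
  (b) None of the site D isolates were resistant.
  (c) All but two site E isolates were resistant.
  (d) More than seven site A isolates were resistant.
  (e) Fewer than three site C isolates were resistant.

0

(a) site B: |A| = 5, |A ∩ B| = 2; needs |A ∩ B| / |A| ≥ 3/5 — false.
(b) site D: |A| = 5, |A ∩ B| = 1; needs A ∩ B = ∅ (|A ∩ B| = 0) — false.
(c) site E: |A| = 8, |A ∩ B| = 7; needs |A ∖ B| = 2 — false.
(d) site A: |A| = 8, |A ∩ B| = 7; needs |A ∩ B| > 7 — false.
(e) site C: |A| = 6, |A ∩ B| = 3; needs |A ∩ B| < 3 — false.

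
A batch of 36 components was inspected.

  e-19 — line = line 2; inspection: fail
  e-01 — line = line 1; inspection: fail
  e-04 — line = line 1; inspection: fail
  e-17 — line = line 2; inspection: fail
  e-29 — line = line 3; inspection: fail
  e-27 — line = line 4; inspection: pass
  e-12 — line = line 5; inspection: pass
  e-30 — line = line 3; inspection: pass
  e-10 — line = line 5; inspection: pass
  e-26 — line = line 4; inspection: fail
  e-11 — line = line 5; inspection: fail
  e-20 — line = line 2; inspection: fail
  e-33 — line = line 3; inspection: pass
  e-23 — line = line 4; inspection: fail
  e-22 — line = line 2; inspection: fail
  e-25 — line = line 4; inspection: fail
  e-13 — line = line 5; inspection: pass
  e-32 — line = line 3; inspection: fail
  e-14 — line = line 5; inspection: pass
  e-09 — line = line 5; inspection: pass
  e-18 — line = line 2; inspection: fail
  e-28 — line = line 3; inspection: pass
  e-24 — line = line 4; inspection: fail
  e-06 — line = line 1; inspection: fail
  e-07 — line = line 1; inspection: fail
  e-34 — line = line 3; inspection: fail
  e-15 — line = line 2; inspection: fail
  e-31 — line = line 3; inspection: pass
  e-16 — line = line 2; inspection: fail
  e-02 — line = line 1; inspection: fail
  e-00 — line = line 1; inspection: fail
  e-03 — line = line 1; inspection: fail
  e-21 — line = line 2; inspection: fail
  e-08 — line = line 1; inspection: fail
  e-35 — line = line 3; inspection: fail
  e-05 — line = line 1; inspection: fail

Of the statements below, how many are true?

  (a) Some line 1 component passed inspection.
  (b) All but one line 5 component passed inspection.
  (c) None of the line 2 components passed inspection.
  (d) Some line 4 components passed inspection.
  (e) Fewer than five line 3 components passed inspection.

(a) line 1: |A| = 9, |A ∩ B| = 0; needs A ∩ B ≠ ∅ (|A ∩ B| ≥ 1) — false.
(b) line 5: |A| = 6, |A ∩ B| = 5; needs |A ∖ B| = 1 — true.
(c) line 2: |A| = 8, |A ∩ B| = 0; needs A ∩ B = ∅ (|A ∩ B| = 0) — true.
(d) line 4: |A| = 5, |A ∩ B| = 1; needs A ∩ B ≠ ∅ (|A ∩ B| ≥ 1) — true.
(e) line 3: |A| = 8, |A ∩ B| = 4; needs |A ∩ B| < 5 — true.

4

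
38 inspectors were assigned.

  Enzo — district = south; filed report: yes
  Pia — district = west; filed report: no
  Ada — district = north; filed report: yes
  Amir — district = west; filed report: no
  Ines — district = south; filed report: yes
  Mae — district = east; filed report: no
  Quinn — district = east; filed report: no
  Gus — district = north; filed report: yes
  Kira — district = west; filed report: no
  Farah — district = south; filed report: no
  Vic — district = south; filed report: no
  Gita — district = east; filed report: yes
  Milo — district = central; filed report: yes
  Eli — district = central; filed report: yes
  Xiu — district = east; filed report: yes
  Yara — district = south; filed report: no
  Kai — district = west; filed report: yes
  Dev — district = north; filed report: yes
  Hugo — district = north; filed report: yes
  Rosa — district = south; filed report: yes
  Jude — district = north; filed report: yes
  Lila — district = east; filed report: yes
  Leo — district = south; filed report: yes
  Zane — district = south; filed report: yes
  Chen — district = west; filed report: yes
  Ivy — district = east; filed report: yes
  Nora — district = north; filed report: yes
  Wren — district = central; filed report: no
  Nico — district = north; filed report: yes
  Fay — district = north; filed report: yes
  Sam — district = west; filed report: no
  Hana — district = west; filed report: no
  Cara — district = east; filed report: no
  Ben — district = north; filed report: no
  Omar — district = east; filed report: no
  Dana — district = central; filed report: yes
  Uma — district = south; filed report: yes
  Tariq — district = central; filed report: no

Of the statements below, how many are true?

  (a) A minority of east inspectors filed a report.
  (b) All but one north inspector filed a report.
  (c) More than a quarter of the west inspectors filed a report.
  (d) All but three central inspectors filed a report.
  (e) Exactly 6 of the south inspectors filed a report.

(a) east: |A| = 8, |A ∩ B| = 4; needs |A ∩ B| < |A ∖ B| — false.
(b) north: |A| = 9, |A ∩ B| = 8; needs |A ∖ B| = 1 — true.
(c) west: |A| = 7, |A ∩ B| = 2; needs |A ∩ B| / |A| > 1/4 — true.
(d) central: |A| = 5, |A ∩ B| = 3; needs |A ∖ B| = 3 — false.
(e) south: |A| = 9, |A ∩ B| = 6; needs |A ∩ B| = 6 — true.

3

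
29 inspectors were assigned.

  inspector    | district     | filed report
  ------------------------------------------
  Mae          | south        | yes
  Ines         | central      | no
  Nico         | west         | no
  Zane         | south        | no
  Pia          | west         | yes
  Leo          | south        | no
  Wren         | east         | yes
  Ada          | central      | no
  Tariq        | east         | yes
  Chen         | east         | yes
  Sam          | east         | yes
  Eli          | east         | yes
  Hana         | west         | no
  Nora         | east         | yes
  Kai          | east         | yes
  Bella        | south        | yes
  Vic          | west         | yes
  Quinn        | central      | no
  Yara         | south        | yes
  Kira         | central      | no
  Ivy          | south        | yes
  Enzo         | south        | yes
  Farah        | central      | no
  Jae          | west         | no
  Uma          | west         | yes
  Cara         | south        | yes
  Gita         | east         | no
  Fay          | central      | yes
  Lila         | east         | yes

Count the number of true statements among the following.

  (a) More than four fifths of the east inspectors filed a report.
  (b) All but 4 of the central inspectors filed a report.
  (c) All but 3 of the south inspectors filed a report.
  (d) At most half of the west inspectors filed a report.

2

(a) east: |A| = 9, |A ∩ B| = 8; needs |A ∩ B| / |A| > 4/5 — true.
(b) central: |A| = 6, |A ∩ B| = 1; needs |A ∖ B| = 4 — false.
(c) south: |A| = 8, |A ∩ B| = 6; needs |A ∖ B| = 3 — false.
(d) west: |A| = 6, |A ∩ B| = 3; needs |A ∩ B| ≤ |A ∖ B| — true.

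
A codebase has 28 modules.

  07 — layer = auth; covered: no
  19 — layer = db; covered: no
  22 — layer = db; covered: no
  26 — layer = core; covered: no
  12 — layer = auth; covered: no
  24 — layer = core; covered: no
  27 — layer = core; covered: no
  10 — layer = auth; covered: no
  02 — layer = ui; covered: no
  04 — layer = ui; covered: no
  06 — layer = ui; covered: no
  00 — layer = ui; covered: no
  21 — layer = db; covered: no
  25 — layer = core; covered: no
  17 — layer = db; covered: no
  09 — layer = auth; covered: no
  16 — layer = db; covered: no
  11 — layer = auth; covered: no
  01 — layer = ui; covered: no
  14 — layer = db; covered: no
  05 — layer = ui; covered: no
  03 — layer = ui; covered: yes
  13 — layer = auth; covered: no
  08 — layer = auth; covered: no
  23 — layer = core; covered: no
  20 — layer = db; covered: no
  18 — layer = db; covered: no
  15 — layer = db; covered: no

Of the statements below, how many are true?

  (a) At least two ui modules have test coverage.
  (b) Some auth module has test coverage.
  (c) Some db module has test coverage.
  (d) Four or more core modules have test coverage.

(a) ui: |A| = 7, |A ∩ B| = 1; needs |A ∩ B| ≥ 2 — false.
(b) auth: |A| = 7, |A ∩ B| = 0; needs A ∩ B ≠ ∅ (|A ∩ B| ≥ 1) — false.
(c) db: |A| = 9, |A ∩ B| = 0; needs A ∩ B ≠ ∅ (|A ∩ B| ≥ 1) — false.
(d) core: |A| = 5, |A ∩ B| = 0; needs |A ∩ B| ≥ 4 — false.

0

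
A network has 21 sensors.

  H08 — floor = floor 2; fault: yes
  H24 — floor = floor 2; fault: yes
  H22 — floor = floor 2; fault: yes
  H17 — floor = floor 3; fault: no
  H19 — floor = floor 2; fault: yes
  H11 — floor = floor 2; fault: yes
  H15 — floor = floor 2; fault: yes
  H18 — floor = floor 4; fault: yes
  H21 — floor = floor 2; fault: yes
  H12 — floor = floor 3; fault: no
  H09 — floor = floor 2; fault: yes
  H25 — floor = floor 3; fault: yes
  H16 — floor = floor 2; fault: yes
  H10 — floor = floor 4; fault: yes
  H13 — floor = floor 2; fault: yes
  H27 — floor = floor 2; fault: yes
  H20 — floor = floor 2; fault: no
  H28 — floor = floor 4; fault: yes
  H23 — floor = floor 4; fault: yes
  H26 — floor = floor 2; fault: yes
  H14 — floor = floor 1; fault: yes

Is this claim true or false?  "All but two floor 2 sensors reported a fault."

'All but two floor 2 sensors reported a fault' holds iff |A ∖ B| = 2.
A (the restrictor) = {H08, H24, H22, H19, H11, H15, H21, H09, H16, H13, H27, H20, H26}, |A| = 13.
A ∖ B = {H20}, so |A ∖ B| = 1.
|A ∖ B| = 1, so the statement is false.

False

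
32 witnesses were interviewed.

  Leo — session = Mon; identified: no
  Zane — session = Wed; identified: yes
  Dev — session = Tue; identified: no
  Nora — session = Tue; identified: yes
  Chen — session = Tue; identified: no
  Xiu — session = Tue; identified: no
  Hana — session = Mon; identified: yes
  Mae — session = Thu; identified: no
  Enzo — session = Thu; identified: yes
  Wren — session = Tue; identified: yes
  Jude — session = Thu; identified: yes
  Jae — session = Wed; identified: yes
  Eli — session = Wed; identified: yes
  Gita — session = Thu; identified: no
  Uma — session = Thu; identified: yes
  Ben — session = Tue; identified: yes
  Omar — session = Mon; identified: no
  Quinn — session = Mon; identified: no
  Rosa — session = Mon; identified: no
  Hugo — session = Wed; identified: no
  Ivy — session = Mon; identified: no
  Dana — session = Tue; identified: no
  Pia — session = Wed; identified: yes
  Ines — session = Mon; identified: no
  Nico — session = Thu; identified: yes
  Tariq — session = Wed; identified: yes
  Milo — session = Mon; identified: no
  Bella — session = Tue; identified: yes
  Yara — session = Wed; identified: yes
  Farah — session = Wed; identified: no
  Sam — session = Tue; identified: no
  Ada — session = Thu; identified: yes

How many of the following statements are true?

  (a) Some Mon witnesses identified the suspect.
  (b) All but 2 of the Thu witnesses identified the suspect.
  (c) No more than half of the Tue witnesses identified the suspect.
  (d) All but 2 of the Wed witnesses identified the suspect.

4

(a) Mon: |A| = 8, |A ∩ B| = 1; needs A ∩ B ≠ ∅ (|A ∩ B| ≥ 1) — true.
(b) Thu: |A| = 7, |A ∩ B| = 5; needs |A ∖ B| = 2 — true.
(c) Tue: |A| = 9, |A ∩ B| = 4; needs |A ∩ B| ≤ |A ∖ B| — true.
(d) Wed: |A| = 8, |A ∩ B| = 6; needs |A ∖ B| = 2 — true.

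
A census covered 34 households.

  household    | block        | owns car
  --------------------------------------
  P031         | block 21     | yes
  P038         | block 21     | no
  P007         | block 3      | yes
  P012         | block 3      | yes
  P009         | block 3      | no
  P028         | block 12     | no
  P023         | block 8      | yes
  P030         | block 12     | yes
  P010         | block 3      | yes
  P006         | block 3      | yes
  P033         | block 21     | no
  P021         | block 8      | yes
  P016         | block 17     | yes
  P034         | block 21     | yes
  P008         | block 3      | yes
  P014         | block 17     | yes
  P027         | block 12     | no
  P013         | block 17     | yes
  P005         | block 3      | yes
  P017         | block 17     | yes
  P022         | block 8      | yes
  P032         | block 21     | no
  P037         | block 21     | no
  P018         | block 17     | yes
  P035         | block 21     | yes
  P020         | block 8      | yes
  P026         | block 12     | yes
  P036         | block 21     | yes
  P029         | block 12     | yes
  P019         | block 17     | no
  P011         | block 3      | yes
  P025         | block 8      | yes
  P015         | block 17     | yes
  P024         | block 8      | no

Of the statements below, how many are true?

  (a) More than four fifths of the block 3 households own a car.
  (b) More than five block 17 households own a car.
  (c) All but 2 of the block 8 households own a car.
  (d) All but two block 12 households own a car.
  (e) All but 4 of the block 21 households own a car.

(a) block 3: |A| = 8, |A ∩ B| = 7; needs |A ∩ B| / |A| > 4/5 — true.
(b) block 17: |A| = 7, |A ∩ B| = 6; needs |A ∩ B| > 5 — true.
(c) block 8: |A| = 6, |A ∩ B| = 5; needs |A ∖ B| = 2 — false.
(d) block 12: |A| = 5, |A ∩ B| = 3; needs |A ∖ B| = 2 — true.
(e) block 21: |A| = 8, |A ∩ B| = 4; needs |A ∖ B| = 4 — true.

4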